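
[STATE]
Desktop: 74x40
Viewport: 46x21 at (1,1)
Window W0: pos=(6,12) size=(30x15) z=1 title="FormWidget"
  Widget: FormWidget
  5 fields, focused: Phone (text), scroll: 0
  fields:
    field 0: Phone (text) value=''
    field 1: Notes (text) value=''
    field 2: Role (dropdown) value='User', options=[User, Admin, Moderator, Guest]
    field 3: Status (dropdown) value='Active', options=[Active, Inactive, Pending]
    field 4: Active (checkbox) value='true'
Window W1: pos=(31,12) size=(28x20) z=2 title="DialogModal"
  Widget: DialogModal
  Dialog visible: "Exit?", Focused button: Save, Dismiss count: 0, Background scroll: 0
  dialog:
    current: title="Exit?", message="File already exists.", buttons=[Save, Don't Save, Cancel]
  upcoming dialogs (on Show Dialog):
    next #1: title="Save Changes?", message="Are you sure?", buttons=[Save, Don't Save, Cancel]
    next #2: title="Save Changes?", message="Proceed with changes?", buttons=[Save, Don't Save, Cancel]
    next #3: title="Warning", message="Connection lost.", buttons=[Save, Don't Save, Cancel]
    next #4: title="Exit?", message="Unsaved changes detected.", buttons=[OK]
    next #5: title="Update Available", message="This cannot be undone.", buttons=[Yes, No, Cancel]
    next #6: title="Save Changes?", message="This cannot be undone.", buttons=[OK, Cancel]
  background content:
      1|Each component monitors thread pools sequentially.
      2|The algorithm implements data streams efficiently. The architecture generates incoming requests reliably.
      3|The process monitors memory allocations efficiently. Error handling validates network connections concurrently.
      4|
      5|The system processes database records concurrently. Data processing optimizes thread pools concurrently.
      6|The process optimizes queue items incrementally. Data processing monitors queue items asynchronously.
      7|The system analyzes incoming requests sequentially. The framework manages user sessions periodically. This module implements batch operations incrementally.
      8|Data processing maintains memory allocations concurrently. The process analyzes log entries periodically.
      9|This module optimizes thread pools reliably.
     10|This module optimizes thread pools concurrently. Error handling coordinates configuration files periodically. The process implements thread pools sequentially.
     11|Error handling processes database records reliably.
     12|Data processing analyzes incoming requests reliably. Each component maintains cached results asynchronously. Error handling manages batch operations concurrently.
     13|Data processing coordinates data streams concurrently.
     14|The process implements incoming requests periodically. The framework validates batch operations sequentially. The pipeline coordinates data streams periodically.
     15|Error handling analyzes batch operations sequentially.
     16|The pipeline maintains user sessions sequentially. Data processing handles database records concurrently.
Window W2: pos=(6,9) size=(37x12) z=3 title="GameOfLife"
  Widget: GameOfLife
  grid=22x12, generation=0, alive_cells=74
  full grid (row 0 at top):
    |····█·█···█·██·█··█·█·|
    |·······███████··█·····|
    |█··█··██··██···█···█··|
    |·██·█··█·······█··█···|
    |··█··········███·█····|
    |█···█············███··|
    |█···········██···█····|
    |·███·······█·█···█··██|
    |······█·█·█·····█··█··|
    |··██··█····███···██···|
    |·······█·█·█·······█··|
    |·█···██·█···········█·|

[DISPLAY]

                                              
                                              
                                              
                                              
                                              
                                              
                                              
                                              
     ┏━━━━━━━━━━━━━━━━━━━━━━━━━━━━━━━━━━━┓    
     ┃ GameOfLife                        ┃    
     ┠───────────────────────────────────┨    
     ┃Gen: 0                             ┃━━━━
     ┃█··█··██··██···█···█··             ┃l   
     ┃·██·█··█·······█··█···             ┃────
     ┃··█··········███·█····             ┃ent 
     ┃█···█············███··             ┃hm i
     ┃█···········██···█····             ┃ mon
     ┃·███·······█·█···█··██             ┃    
     ┃······█·█·█·····█··█··             ┃proc
     ┗━━━━━━━━━━━━━━━━━━━━━━━━━━━━━━━━━━━┛────
     ┃                        ┃Th│       Exit?


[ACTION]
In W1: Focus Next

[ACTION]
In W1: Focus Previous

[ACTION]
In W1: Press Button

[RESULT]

                                              
                                              
                                              
                                              
                                              
                                              
                                              
                                              
     ┏━━━━━━━━━━━━━━━━━━━━━━━━━━━━━━━━━━━┓    
     ┃ GameOfLife                        ┃    
     ┠───────────────────────────────────┨    
     ┃Gen: 0                             ┃━━━━
     ┃█··█··██··██···█···█··             ┃l   
     ┃·██·█··█·······█··█···             ┃────
     ┃··█··········███·█····             ┃ent 
     ┃█···█············███··             ┃hm i
     ┃█···········██···█····             ┃ mon
     ┃·███·······█·█···█··██             ┃    
     ┃······█·█·█·····█··█··             ┃proc
     ┗━━━━━━━━━━━━━━━━━━━━━━━━━━━━━━━━━━━┛ opt
     ┃                        ┃The system anal


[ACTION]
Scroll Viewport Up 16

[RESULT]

                                              
                                              
                                              
                                              
                                              
                                              
                                              
                                              
                                              
     ┏━━━━━━━━━━━━━━━━━━━━━━━━━━━━━━━━━━━┓    
     ┃ GameOfLife                        ┃    
     ┠───────────────────────────────────┨    
     ┃Gen: 0                             ┃━━━━
     ┃█··█··██··██···█···█··             ┃l   
     ┃·██·█··█·······█··█···             ┃────
     ┃··█··········███·█····             ┃ent 
     ┃█···█············███··             ┃hm i
     ┃█···········██···█····             ┃ mon
     ┃·███·······█·█···█··██             ┃    
     ┃······█·█·█·····█··█··             ┃proc
     ┗━━━━━━━━━━━━━━━━━━━━━━━━━━━━━━━━━━━┛ opt


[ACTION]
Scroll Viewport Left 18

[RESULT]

                                              
                                              
                                              
                                              
                                              
                                              
                                              
                                              
                                              
      ┏━━━━━━━━━━━━━━━━━━━━━━━━━━━━━━━━━━━┓   
      ┃ GameOfLife                        ┃   
      ┠───────────────────────────────────┨   
      ┃Gen: 0                             ┃━━━
      ┃█··█··██··██···█···█··             ┃l  
      ┃·██·█··█·······█··█···             ┃───
      ┃··█··········███·█····             ┃ent
      ┃█···█············███··             ┃hm 
      ┃█···········██···█····             ┃ mo
      ┃·███·······█·█···█··██             ┃   
      ┃······█·█·█·····█··█··             ┃pro
      ┗━━━━━━━━━━━━━━━━━━━━━━━━━━━━━━━━━━━┛ op


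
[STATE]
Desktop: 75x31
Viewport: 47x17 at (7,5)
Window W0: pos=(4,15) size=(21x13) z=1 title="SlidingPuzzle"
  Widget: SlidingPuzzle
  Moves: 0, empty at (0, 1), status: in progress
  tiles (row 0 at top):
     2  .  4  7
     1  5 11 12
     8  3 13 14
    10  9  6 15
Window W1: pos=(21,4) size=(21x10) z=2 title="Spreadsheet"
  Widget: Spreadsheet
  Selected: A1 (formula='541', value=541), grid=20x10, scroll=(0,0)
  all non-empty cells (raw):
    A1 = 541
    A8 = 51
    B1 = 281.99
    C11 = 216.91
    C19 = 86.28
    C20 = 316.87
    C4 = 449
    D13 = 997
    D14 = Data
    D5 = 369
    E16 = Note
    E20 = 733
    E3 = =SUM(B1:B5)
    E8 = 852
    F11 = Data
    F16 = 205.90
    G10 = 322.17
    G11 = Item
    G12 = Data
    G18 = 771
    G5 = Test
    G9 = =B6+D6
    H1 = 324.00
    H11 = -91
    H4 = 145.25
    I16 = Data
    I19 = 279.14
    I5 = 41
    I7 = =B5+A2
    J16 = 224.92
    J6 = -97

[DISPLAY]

              ┃ Spreadsheet       ┃            
              ┠───────────────────┨            
              ┃A1: 541            ┃            
              ┃       A       B   ┃            
              ┃-------------------┃            
              ┃  1    [541]  281.9┃            
              ┃  2        0       ┃            
              ┃  3        0       ┃            
              ┗━━━━━━━━━━━━━━━━━━━┛            
                                               
━━━━━━━━━━━━━━━━━┓                             
lidingPuzzle     ┃                             
─────────────────┨                             
───┬────┬────┬───┃                             
 2 │    │  4 │  7┃                             
───┼────┼────┼───┃                             
 1 │  5 │ 11 │ 12┃                             


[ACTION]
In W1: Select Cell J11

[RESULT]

              ┃ Spreadsheet       ┃            
              ┠───────────────────┨            
              ┃J11:               ┃            
              ┃       A       B   ┃            
              ┃-------------------┃            
              ┃  1      541  281.9┃            
              ┃  2        0       ┃            
              ┃  3        0       ┃            
              ┗━━━━━━━━━━━━━━━━━━━┛            
                                               
━━━━━━━━━━━━━━━━━┓                             
lidingPuzzle     ┃                             
─────────────────┨                             
───┬────┬────┬───┃                             
 2 │    │  4 │  7┃                             
───┼────┼────┼───┃                             
 1 │  5 │ 11 │ 12┃                             


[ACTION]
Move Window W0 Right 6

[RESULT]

              ┃ Spreadsheet       ┃            
              ┠───────────────────┨            
              ┃J11:               ┃            
              ┃       A       B   ┃            
              ┃-------------------┃            
              ┃  1      541  281.9┃            
              ┃  2        0       ┃            
              ┃  3        0       ┃            
              ┗━━━━━━━━━━━━━━━━━━━┛            
                                               
   ┏━━━━━━━━━━━━━━━━━━━┓                       
   ┃ SlidingPuzzle     ┃                       
   ┠───────────────────┨                       
   ┃┌────┬────┬────┬───┃                       
   ┃│  2 │    │  4 │  7┃                       
   ┃├────┼────┼────┼───┃                       
   ┃│  1 │  5 │ 11 │ 12┃                       


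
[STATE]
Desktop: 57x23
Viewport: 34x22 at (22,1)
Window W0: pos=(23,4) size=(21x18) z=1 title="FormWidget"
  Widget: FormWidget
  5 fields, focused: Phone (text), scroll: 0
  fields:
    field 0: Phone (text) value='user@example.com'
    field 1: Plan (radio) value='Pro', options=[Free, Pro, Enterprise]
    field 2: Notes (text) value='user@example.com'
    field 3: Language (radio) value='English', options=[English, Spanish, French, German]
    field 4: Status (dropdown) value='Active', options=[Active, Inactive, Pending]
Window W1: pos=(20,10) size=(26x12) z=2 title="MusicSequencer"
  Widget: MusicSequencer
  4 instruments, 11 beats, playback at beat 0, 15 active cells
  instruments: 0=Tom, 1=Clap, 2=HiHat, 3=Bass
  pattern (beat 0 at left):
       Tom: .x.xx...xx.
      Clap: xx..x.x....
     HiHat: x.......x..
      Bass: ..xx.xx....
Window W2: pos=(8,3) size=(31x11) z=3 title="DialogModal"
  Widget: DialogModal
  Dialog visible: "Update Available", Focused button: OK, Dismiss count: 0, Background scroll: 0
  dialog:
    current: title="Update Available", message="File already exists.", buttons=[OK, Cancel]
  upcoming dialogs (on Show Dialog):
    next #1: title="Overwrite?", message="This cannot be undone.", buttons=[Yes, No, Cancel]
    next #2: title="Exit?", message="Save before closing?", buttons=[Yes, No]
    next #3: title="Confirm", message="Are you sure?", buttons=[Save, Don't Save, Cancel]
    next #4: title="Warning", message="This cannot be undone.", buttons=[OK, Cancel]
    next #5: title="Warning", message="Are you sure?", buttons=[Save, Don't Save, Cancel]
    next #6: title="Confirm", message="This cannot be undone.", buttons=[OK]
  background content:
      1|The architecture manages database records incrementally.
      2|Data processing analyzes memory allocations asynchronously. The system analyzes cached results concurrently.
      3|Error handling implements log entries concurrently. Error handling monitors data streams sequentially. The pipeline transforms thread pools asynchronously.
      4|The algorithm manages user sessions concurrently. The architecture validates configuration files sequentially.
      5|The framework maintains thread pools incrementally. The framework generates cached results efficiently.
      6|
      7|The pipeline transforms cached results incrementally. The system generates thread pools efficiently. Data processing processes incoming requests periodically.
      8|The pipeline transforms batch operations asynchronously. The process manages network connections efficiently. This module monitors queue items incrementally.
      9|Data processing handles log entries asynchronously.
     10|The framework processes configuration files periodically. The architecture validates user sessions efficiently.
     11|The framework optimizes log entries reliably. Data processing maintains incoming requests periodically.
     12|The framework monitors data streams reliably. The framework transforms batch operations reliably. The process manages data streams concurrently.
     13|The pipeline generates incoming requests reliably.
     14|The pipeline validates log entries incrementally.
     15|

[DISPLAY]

                                  
                                  
━━━━━━━━━━━━━━━━┓                 
                ┃━━━━┓            
────────────────┨    ┃            
ure manages data┃────┨            
────────────┐emo┃use]┃            
Available   │log┃ ) F┃            
ady exists. │ se┃use]┃            
Cancel      │rea┃━━━━━━┓          
────────────┘   ┃      ┃          
transforms cache┃──────┨          
━━━━━━━━━━━━━━━━┛      ┃          
  Tom·█·██···██·       ┃          
 Clap██··█·█····       ┃          
HiHat█·······█··       ┃          
 Bass··██·██····       ┃          
                       ┃          
                       ┃          
                       ┃          
━━━━━━━━━━━━━━━━━━━━━━━┛          
                                  


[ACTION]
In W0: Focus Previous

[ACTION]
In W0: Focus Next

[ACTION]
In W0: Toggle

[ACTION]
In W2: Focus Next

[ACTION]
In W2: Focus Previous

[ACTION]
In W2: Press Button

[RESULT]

                                  
                                  
━━━━━━━━━━━━━━━━┓                 
                ┃━━━━┓            
────────────────┨    ┃            
ure manages data┃────┨            
ng analyzes memo┃use]┃            
g implements log┃ ) F┃            
 manages user se┃use]┃            
 maintains threa┃━━━━━━┓          
                ┃      ┃          
transforms cache┃──────┨          
━━━━━━━━━━━━━━━━┛      ┃          
  Tom·█·██···██·       ┃          
 Clap██··█·█····       ┃          
HiHat█·······█··       ┃          
 Bass··██·██····       ┃          
                       ┃          
                       ┃          
                       ┃          
━━━━━━━━━━━━━━━━━━━━━━━┛          
                                  


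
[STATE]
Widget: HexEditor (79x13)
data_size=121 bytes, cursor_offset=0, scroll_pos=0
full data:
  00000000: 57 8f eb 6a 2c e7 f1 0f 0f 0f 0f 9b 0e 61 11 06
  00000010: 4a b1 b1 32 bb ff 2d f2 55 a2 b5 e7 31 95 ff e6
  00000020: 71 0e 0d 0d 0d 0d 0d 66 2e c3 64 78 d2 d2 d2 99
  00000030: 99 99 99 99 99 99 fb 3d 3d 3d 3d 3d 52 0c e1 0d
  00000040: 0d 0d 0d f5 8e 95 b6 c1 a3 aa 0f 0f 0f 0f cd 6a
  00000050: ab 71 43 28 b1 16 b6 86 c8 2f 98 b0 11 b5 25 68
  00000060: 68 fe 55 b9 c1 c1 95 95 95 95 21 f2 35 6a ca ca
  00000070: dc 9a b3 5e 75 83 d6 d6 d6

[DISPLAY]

00000000  57 8f eb 6a 2c e7 f1 0f  0f 0f 0f 9b 0e 61 11 06  |W..j,........a..| 
00000010  4a b1 b1 32 bb ff 2d f2  55 a2 b5 e7 31 95 ff e6  |J..2..-.U...1...| 
00000020  71 0e 0d 0d 0d 0d 0d 66  2e c3 64 78 d2 d2 d2 99  |q......f..dx....| 
00000030  99 99 99 99 99 99 fb 3d  3d 3d 3d 3d 52 0c e1 0d  |.......=====R...| 
00000040  0d 0d 0d f5 8e 95 b6 c1  a3 aa 0f 0f 0f 0f cd 6a  |...............j| 
00000050  ab 71 43 28 b1 16 b6 86  c8 2f 98 b0 11 b5 25 68  |.qC(...../....%h| 
00000060  68 fe 55 b9 c1 c1 95 95  95 95 21 f2 35 6a ca ca  |h.U.......!.5j..| 
00000070  dc 9a b3 5e 75 83 d6 d6  d6                       |...^u....       | 
                                                                               
                                                                               
                                                                               
                                                                               
                                                                               


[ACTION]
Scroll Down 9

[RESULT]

00000070  dc 9a b3 5e 75 83 d6 d6  d6                       |...^u....       | 
                                                                               
                                                                               
                                                                               
                                                                               
                                                                               
                                                                               
                                                                               
                                                                               
                                                                               
                                                                               
                                                                               
                                                                               


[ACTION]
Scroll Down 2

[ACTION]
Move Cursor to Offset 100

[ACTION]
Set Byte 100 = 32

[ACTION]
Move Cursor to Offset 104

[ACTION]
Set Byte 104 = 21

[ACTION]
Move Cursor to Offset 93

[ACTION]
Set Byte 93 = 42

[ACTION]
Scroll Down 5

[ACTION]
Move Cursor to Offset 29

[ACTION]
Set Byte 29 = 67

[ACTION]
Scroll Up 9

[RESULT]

00000000  57 8f eb 6a 2c e7 f1 0f  0f 0f 0f 9b 0e 61 11 06  |W..j,........a..| 
00000010  4a b1 b1 32 bb ff 2d f2  55 a2 b5 e7 31 67 ff e6  |J..2..-.U...1g..| 
00000020  71 0e 0d 0d 0d 0d 0d 66  2e c3 64 78 d2 d2 d2 99  |q......f..dx....| 
00000030  99 99 99 99 99 99 fb 3d  3d 3d 3d 3d 52 0c e1 0d  |.......=====R...| 
00000040  0d 0d 0d f5 8e 95 b6 c1  a3 aa 0f 0f 0f 0f cd 6a  |...............j| 
00000050  ab 71 43 28 b1 16 b6 86  c8 2f 98 b0 11 42 25 68  |.qC(...../...B%h| 
00000060  68 fe 55 b9 32 c1 95 95  21 95 21 f2 35 6a ca ca  |h.U.2...!.!.5j..| 
00000070  dc 9a b3 5e 75 83 d6 d6  d6                       |...^u....       | 
                                                                               
                                                                               
                                                                               
                                                                               
                                                                               


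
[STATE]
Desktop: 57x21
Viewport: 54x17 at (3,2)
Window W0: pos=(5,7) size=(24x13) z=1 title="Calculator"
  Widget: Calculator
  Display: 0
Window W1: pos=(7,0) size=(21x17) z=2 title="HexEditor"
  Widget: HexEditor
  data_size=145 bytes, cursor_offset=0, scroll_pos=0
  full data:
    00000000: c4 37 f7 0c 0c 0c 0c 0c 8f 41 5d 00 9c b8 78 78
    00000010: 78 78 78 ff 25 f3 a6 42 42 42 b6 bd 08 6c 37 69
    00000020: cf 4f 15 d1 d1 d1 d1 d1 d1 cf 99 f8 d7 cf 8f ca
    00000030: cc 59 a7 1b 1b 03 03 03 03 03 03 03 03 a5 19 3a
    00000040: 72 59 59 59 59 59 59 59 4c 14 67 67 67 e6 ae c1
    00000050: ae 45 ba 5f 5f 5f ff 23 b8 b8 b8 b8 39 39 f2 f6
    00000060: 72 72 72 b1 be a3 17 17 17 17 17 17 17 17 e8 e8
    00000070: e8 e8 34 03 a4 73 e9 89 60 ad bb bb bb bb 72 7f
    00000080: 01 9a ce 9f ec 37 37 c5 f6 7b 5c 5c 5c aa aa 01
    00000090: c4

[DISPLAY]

    ┠───────────────────┨                             
    ┃00000000  C4 37 f7 ┃                             
    ┃00000010  78 78 78 ┃                             
    ┃00000020  cf 4f 15 ┃                             
    ┃00000030  cc 59 a7 ┃                             
  ┏━┃00000040  72 59 59 ┃┓                            
  ┃ ┃00000050  ae 45 ba ┃┃                            
  ┠─┃00000060  72 72 72 ┃┨                            
  ┃ ┃00000070  e8 e8 34 ┃┃                            
  ┃┌┃00000080  01 9a ce ┃┃                            
  ┃│┃00000090  c4       ┃┃                            
  ┃├┃                   ┃┃                            
  ┃│┃                   ┃┃                            
  ┃├┃                   ┃┃                            
  ┃│┗━━━━━━━━━━━━━━━━━━━┛┃                            
  ┃├───┼───┼───┼───┤     ┃                            
  ┃│ 0 │ . │ = │ + │     ┃                            


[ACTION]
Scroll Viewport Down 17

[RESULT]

    ┃00000010  78 78 78 ┃                             
    ┃00000020  cf 4f 15 ┃                             
    ┃00000030  cc 59 a7 ┃                             
  ┏━┃00000040  72 59 59 ┃┓                            
  ┃ ┃00000050  ae 45 ba ┃┃                            
  ┠─┃00000060  72 72 72 ┃┨                            
  ┃ ┃00000070  e8 e8 34 ┃┃                            
  ┃┌┃00000080  01 9a ce ┃┃                            
  ┃│┃00000090  c4       ┃┃                            
  ┃├┃                   ┃┃                            
  ┃│┃                   ┃┃                            
  ┃├┃                   ┃┃                            
  ┃│┗━━━━━━━━━━━━━━━━━━━┛┃                            
  ┃├───┼───┼───┼───┤     ┃                            
  ┃│ 0 │ . │ = │ + │     ┃                            
  ┗━━━━━━━━━━━━━━━━━━━━━━┛                            
                                                      


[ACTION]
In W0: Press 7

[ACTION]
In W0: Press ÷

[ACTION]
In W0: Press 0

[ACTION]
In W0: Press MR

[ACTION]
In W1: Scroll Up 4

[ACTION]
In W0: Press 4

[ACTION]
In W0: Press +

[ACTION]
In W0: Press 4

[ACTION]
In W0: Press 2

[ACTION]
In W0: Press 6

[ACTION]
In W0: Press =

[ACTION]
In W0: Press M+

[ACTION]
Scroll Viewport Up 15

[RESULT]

    ┏━━━━━━━━━━━━━━━━━━━┓                             
    ┃ HexEditor         ┃                             
    ┠───────────────────┨                             
    ┃00000000  C4 37 f7 ┃                             
    ┃00000010  78 78 78 ┃                             
    ┃00000020  cf 4f 15 ┃                             
    ┃00000030  cc 59 a7 ┃                             
  ┏━┃00000040  72 59 59 ┃┓                            
  ┃ ┃00000050  ae 45 ba ┃┃                            
  ┠─┃00000060  72 72 72 ┃┨                            
  ┃ ┃00000070  e8 e8 34 ┃┃                            
  ┃┌┃00000080  01 9a ce ┃┃                            
  ┃│┃00000090  c4       ┃┃                            
  ┃├┃                   ┃┃                            
  ┃│┃                   ┃┃                            
  ┃├┃                   ┃┃                            
  ┃│┗━━━━━━━━━━━━━━━━━━━┛┃                            


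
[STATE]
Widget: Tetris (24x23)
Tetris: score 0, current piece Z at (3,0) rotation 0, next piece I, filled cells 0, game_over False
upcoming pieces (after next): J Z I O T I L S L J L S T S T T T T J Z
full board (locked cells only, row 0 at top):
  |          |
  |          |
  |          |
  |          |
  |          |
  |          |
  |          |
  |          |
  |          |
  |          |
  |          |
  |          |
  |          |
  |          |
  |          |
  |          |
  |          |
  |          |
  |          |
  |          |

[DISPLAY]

   ▓▓     │Next:        
    ▓▓    │████         
          │             
          │             
          │             
          │             
          │Score:       
          │0            
          │             
          │             
          │             
          │             
          │             
          │             
          │             
          │             
          │             
          │             
          │             
          │             
          │             
          │             
          │             


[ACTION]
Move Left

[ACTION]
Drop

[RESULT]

          │Next:        
  ▓▓      │████         
   ▓▓     │             
          │             
          │             
          │             
          │Score:       
          │0            
          │             
          │             
          │             
          │             
          │             
          │             
          │             
          │             
          │             
          │             
          │             
          │             
          │             
          │             
          │             


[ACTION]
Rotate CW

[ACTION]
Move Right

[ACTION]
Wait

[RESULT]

          │Next:        
          │████         
    ▓     │             
   ▓▓     │             
   ▓      │             
          │             
          │Score:       
          │0            
          │             
          │             
          │             
          │             
          │             
          │             
          │             
          │             
          │             
          │             
          │             
          │             
          │             
          │             
          │             


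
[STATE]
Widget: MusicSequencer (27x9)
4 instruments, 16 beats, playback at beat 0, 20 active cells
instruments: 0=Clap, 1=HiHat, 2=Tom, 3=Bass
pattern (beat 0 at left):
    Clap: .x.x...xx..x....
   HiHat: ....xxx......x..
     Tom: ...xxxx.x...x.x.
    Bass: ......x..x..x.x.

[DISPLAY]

      ▼123456789012345     
  Clap·█·█···██··█····     
 HiHat····███······█··     
   Tom···████·█···█·█·     
  Bass······█··█··█·█·     
                           
                           
                           
                           


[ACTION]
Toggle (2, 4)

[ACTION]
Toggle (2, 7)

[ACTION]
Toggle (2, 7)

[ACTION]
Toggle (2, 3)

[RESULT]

      ▼123456789012345     
  Clap·█·█···██··█····     
 HiHat····███······█··     
   Tom·····██·█···█·█·     
  Bass······█··█··█·█·     
                           
                           
                           
                           


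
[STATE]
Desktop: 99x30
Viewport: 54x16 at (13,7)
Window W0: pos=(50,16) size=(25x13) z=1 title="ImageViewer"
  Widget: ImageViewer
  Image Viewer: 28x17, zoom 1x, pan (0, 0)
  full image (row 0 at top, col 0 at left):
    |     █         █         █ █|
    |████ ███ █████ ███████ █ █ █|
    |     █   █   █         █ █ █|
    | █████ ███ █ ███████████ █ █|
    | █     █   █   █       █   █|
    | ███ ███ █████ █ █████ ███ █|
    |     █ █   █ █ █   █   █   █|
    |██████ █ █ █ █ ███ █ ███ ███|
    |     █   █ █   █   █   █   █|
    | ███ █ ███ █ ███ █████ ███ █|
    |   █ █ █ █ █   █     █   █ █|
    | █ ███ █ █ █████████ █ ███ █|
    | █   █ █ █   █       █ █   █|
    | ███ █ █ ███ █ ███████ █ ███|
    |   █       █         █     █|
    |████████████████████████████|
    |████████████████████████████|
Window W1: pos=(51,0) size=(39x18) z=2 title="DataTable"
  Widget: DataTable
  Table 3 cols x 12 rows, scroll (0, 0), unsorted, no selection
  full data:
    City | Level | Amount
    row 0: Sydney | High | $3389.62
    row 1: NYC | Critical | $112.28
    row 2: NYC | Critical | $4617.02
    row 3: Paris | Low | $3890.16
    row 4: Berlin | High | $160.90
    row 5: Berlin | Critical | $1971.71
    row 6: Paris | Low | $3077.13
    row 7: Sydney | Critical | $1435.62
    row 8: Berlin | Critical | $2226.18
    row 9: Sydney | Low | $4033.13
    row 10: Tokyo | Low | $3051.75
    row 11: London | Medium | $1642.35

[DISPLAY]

                                      ┃NYC   │Critical
                                      ┃Paris │Low     
                                      ┃Berlin│High    
                                      ┃Berlin│Critical
                                      ┃Paris │Low     
                                      ┃Sydney│Critical
                                      ┃Berlin│Critical
                                      ┃Sydney│Low     
                                      ┃Tokyo │Low     
                                     ┏┃London│Medium  
                                     ┃┗━━━━━━━━━━━━━━━
                                     ┠────────────────
                                     ┃     █         █
                                     ┃████ ███ █████ █
                                     ┃     █   █   █  
                                     ┃ █████ ███ █ ███


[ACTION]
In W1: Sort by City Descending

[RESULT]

                                      ┃Sydney│Critical
                                      ┃Sydney│Low     
                                      ┃Paris │Low     
                                      ┃Paris │Low     
                                      ┃NYC   │Critical
                                      ┃NYC   │Critical
                                      ┃London│Medium  
                                      ┃Berlin│High    
                                      ┃Berlin│Critical
                                     ┏┃Berlin│Critical
                                     ┃┗━━━━━━━━━━━━━━━
                                     ┠────────────────
                                     ┃     █         █
                                     ┃████ ███ █████ █
                                     ┃     █   █   █  
                                     ┃ █████ ███ █ ███


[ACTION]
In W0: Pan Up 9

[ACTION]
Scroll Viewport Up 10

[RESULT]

                                      ┏━━━━━━━━━━━━━━━
                                      ┃ DataTable     
                                      ┠───────────────
                                      ┃City ▼│Level   
                                      ┃──────┼────────
                                      ┃Tokyo │Low     
                                      ┃Sydney│High    
                                      ┃Sydney│Critical
                                      ┃Sydney│Low     
                                      ┃Paris │Low     
                                      ┃Paris │Low     
                                      ┃NYC   │Critical
                                      ┃NYC   │Critical
                                      ┃London│Medium  
                                      ┃Berlin│High    
                                      ┃Berlin│Critical


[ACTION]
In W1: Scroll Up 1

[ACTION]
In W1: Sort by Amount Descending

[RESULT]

                                      ┏━━━━━━━━━━━━━━━
                                      ┃ DataTable     
                                      ┠───────────────
                                      ┃City  │Level   
                                      ┃──────┼────────
                                      ┃NYC   │Critical
                                      ┃Sydney│Low     
                                      ┃Paris │Low     
                                      ┃Sydney│High    
                                      ┃Paris │Low     
                                      ┃Tokyo │Low     
                                      ┃Berlin│Critical
                                      ┃Berlin│Critical
                                      ┃London│Medium  
                                      ┃Sydney│Critical
                                      ┃Berlin│High    


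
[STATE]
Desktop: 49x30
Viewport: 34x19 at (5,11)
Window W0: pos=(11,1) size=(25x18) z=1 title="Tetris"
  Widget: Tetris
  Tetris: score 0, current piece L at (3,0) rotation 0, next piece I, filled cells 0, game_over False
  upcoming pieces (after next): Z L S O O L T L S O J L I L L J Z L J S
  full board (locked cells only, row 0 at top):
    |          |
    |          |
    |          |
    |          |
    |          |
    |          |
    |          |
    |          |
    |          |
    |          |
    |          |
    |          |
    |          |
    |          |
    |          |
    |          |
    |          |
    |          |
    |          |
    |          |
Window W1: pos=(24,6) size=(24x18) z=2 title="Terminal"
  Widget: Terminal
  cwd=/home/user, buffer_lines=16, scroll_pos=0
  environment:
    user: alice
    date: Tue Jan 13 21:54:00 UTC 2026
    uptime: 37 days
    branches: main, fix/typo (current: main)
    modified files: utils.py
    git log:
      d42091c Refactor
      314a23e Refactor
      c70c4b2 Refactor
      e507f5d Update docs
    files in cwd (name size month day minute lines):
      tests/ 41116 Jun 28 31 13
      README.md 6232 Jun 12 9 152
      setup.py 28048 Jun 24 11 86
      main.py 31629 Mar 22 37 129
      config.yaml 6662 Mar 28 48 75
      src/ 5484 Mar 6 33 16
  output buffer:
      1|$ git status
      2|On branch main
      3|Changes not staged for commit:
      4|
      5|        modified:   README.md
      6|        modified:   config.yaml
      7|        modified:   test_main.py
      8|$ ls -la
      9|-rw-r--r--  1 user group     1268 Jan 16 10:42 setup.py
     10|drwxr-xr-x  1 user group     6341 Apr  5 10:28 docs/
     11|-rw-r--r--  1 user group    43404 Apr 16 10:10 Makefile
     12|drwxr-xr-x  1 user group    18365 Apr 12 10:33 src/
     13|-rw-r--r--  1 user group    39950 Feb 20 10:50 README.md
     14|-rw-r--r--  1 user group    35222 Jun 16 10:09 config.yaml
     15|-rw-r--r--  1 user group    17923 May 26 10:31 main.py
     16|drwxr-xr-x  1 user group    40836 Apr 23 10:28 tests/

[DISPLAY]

      ┃          │0┃Changes not st
      ┃          │ ┃              
      ┃          │ ┃        modifi
      ┃          │ ┃        modifi
      ┃          │ ┃        modifi
      ┃          │ ┃$ ls -la      
      ┃          │ ┃-rw-r--r--  1 
      ┗━━━━━━━━━━━━┃drwxr-xr-x  1 
                   ┃-rw-r--r--  1 
                   ┃drwxr-xr-x  1 
                   ┃-rw-r--r--  1 
                   ┃-rw-r--r--  1 
                   ┗━━━━━━━━━━━━━━
                                  
                                  
                                  
                                  
                                  
                                  


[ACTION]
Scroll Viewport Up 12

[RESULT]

                                  
      ┏━━━━━━━━━━━━━━━━━━━━━━━┓   
      ┃ Tetris                ┃   
      ┠───────────────────────┨   
      ┃          │Next:       ┃   
      ┃          │████        ┃   
      ┃          │ ┏━━━━━━━━━━━━━━
      ┃          │ ┃ Terminal     
      ┃          │ ┠──────────────
      ┃          │ ┃$ git status  
      ┃          │S┃On branch main
      ┃          │0┃Changes not st
      ┃          │ ┃              
      ┃          │ ┃        modifi
      ┃          │ ┃        modifi
      ┃          │ ┃        modifi
      ┃          │ ┃$ ls -la      
      ┃          │ ┃-rw-r--r--  1 
      ┗━━━━━━━━━━━━┃drwxr-xr-x  1 


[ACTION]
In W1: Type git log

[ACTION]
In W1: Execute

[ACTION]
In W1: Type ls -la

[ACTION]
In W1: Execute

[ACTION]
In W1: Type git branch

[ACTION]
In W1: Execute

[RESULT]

                                  
      ┏━━━━━━━━━━━━━━━━━━━━━━━┓   
      ┃ Tetris                ┃   
      ┠───────────────────────┨   
      ┃          │Next:       ┃   
      ┃          │████        ┃   
      ┃          │ ┏━━━━━━━━━━━━━━
      ┃          │ ┃ Terminal     
      ┃          │ ┠──────────────
      ┃          │ ┃314a23e Refact
      ┃          │S┃c70c4b2 Refact
      ┃          │0┃e507f5d Update
      ┃          │ ┃$ ls -la      
      ┃          │ ┃drwxr-xr-x  1 
      ┃          │ ┃-rw-r--r--  1 
      ┃          │ ┃-rw-r--r--  1 
      ┃          │ ┃-rw-r--r--  1 
      ┃          │ ┃-rw-r--r--  1 
      ┗━━━━━━━━━━━━┃drwxr-xr-x  1 
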